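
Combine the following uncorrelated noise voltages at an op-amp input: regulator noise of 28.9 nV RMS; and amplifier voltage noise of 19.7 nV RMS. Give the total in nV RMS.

35.0 nV

Uncorrelated sources add in power (mean-square): V_tot = √(ΣV_i²)
V_tot = √[(2.89×10⁻⁸)² + (1.97×10⁻⁸)²] = 3.50×10⁻⁸ V = 35.0 nV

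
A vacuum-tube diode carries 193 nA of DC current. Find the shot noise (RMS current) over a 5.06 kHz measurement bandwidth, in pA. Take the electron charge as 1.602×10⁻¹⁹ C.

17.7 pA

I_n = √(2qI·B)
2qI·B = 2 × 1.602×10⁻¹⁹ × 1.93×10⁻⁷ × 5.06×10³ = 3.13×10⁻²² A²
I_n = √(3.13×10⁻²²) = 1.77×10⁻¹¹ A = 17.7 pA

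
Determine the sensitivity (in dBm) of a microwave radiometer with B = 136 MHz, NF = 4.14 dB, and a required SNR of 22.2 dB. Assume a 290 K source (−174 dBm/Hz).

−66.3 dBm

Sensitivity = −174 + 10 log₁₀(B) + NF + SNR_min
= −174 + 81.34 + 4.14 + 22.2
= −66.32 dBm → −66.3 dBm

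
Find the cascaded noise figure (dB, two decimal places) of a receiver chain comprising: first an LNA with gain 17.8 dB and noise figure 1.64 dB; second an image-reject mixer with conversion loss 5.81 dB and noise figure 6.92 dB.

1.83 dB

Convert to linear (a loss of L dB is a gain of −L dB): F_i = 10^(NF_i/10), G_i = 10^(G_i,dB/10)
  Stage 1: F_1 = 10^(1.64/10) = 1.459, G_1 = 10^(17.8/10) = 60.26
  Stage 2: F_2 = 10^(6.92/10) = 4.920, G_2 = 10^(−5.81/10) = 0.2624
Friis cascade:
  F = 1.459 + (4.920 − 1)/60.26 = 1.524
NF = 10 log₁₀(1.524) = 1.83 dB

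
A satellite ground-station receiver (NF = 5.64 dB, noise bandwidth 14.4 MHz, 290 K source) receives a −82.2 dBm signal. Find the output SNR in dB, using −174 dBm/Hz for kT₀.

14.6 dB

Noise floor: N = −174 + 10 log₁₀(B) + NF
10 log₁₀(1.44×10⁷) = 71.58 dB
N = −174 + 71.58 + 5.64 = −96.78 dBm
SNR = P_sig − N = −82.2 − (−96.78) = 14.58 dB → 14.6 dB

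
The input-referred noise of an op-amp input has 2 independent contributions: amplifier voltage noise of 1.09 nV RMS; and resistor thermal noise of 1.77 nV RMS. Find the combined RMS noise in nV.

2.08 nV

Uncorrelated sources add in power (mean-square): V_tot = √(ΣV_i²)
V_tot = √[(1.09×10⁻⁹)² + (1.77×10⁻⁹)²] = 2.08×10⁻⁹ V = 2.08 nV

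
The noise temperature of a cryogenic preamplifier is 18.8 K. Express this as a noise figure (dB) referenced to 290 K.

0.273 dB

F = 1 + T_e/T₀ = 1 + 18.8/290 = 1.06483
NF = 10 log₁₀(1.06483) = 0.273 dB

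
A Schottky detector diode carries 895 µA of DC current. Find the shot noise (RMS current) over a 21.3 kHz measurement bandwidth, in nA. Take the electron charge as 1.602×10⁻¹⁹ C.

2.47 nA

I_n = √(2qI·B)
2qI·B = 2 × 1.602×10⁻¹⁹ × 8.95×10⁻⁴ × 2.13×10⁴ = 6.11×10⁻¹⁸ A²
I_n = √(6.11×10⁻¹⁸) = 2.47×10⁻⁹ A = 2.47 nA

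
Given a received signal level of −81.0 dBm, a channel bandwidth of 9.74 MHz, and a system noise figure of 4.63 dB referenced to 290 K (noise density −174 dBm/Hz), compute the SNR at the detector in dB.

18.5 dB

Noise floor: N = −174 + 10 log₁₀(B) + NF
10 log₁₀(9.74×10⁶) = 69.89 dB
N = −174 + 69.89 + 4.63 = −99.48 dBm
SNR = P_sig − N = −81.0 − (−99.48) = 18.48 dB → 18.5 dB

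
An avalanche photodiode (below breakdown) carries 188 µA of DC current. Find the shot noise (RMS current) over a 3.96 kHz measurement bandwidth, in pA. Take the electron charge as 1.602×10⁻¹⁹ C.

488 pA

I_n = √(2qI·B)
2qI·B = 2 × 1.602×10⁻¹⁹ × 1.88×10⁻⁴ × 3.96×10³ = 2.39×10⁻¹⁹ A²
I_n = √(2.39×10⁻¹⁹) = 4.88×10⁻¹⁰ A = 488 pA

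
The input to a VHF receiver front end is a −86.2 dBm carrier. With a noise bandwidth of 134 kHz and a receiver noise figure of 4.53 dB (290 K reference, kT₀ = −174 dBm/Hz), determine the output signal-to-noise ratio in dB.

32.0 dB

Noise floor: N = −174 + 10 log₁₀(B) + NF
10 log₁₀(1.34×10⁵) = 51.27 dB
N = −174 + 51.27 + 4.53 = −118.20 dBm
SNR = P_sig − N = −86.2 − (−118.20) = 32.00 dB → 32.0 dB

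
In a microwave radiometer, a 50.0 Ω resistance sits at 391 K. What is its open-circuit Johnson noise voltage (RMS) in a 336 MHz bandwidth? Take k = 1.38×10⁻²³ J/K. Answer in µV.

19.0 µV

V_n = √(4kTRB)
4kTRB = 4 × 1.38×10⁻²³ × 391 × 5.00×10¹ × 3.36×10⁸ = 3.63×10⁻¹⁰ V²
V_n = √(3.63×10⁻¹⁰) = 1.90×10⁻⁵ V = 19.0 µV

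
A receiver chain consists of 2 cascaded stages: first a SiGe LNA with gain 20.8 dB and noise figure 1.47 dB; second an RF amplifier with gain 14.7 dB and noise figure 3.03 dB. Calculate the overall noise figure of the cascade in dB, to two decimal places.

1.50 dB

Convert to linear (a loss of L dB is a gain of −L dB): F_i = 10^(NF_i/10), G_i = 10^(G_i,dB/10)
  Stage 1: F_1 = 10^(1.47/10) = 1.403, G_1 = 10^(20.8/10) = 120.2
  Stage 2: F_2 = 10^(3.03/10) = 2.009, G_2 = 10^(14.7/10) = 29.51
Friis cascade:
  F = 1.403 + (2.009 − 1)/120.2 = 1.411
NF = 10 log₁₀(1.411) = 1.50 dB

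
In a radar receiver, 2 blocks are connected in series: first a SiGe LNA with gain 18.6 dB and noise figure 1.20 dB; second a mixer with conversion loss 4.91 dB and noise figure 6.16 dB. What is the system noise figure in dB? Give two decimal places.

1.34 dB

Convert to linear (a loss of L dB is a gain of −L dB): F_i = 10^(NF_i/10), G_i = 10^(G_i,dB/10)
  Stage 1: F_1 = 10^(1.20/10) = 1.318, G_1 = 10^(18.6/10) = 72.44
  Stage 2: F_2 = 10^(6.16/10) = 4.130, G_2 = 10^(−4.91/10) = 0.3228
Friis cascade:
  F = 1.318 + (4.130 − 1)/72.44 = 1.361
NF = 10 log₁₀(1.361) = 1.34 dB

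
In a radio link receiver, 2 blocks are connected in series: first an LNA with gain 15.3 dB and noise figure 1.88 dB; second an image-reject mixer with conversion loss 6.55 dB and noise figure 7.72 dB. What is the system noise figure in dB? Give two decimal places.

Convert to linear (a loss of L dB is a gain of −L dB): F_i = 10^(NF_i/10), G_i = 10^(G_i,dB/10)
  Stage 1: F_1 = 10^(1.88/10) = 1.542, G_1 = 10^(15.3/10) = 33.88
  Stage 2: F_2 = 10^(7.72/10) = 5.916, G_2 = 10^(−6.55/10) = 0.2213
Friis cascade:
  F = 1.542 + (5.916 − 1)/33.88 = 1.687
NF = 10 log₁₀(1.687) = 2.27 dB

2.27 dB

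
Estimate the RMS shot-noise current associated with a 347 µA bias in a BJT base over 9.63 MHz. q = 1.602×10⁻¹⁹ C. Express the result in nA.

I_n = √(2qI·B)
2qI·B = 2 × 1.602×10⁻¹⁹ × 3.47×10⁻⁴ × 9.63×10⁶ = 1.07×10⁻¹⁵ A²
I_n = √(1.07×10⁻¹⁵) = 3.27×10⁻⁸ A = 32.7 nA

32.7 nA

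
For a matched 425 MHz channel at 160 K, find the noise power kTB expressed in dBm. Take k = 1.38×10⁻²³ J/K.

−90.3 dBm

P_n = kTB = 1.38×10⁻²³ × 160 × 4.25×10⁸ = 9.38×10⁻¹³ W
In dBm: 10 log₁₀(9.38×10⁻¹³ / 10⁻³) = −90.3 dBm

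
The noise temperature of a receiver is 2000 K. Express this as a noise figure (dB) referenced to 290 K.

8.97 dB

F = 1 + T_e/T₀ = 1 + 2000/290 = 7.89655
NF = 10 log₁₀(7.89655) = 8.97 dB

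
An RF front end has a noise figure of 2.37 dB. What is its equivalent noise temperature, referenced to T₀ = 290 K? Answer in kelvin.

F = 10^(2.37/10) = 1.72584
T_e = (F − 1)·T₀ = (1.72584 − 1) × 290 = 210 K

210 K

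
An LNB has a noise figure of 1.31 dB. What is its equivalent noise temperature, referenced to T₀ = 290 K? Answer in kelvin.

F = 10^(1.31/10) = 1.35207
T_e = (F − 1)·T₀ = (1.35207 − 1) × 290 = 102 K

102 K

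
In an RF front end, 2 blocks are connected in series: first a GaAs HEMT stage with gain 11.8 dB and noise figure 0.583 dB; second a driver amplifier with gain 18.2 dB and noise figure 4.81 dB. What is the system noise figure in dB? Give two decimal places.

1.06 dB

Convert to linear (a loss of L dB is a gain of −L dB): F_i = 10^(NF_i/10), G_i = 10^(G_i,dB/10)
  Stage 1: F_1 = 10^(0.583/10) = 1.144, G_1 = 10^(11.8/10) = 15.14
  Stage 2: F_2 = 10^(4.81/10) = 3.027, G_2 = 10^(18.2/10) = 66.07
Friis cascade:
  F = 1.144 + (3.027 − 1)/15.14 = 1.278
NF = 10 log₁₀(1.278) = 1.06 dB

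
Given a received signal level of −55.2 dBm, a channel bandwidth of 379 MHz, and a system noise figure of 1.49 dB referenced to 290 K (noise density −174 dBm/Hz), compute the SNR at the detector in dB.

31.5 dB

Noise floor: N = −174 + 10 log₁₀(B) + NF
10 log₁₀(3.79×10⁸) = 85.79 dB
N = −174 + 85.79 + 1.49 = −86.72 dBm
SNR = P_sig − N = −55.2 − (−86.72) = 31.52 dB → 31.5 dB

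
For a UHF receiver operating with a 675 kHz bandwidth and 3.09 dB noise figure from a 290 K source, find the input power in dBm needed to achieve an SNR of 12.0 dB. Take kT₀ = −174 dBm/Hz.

−100.6 dBm

Sensitivity = −174 + 10 log₁₀(B) + NF + SNR_min
= −174 + 58.29 + 3.09 + 12.0
= −100.62 dBm → −100.6 dBm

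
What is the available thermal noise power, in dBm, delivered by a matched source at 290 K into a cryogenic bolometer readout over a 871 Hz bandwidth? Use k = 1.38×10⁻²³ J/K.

P_n = kTB = 1.38×10⁻²³ × 290 × 8.71×10² = 3.49×10⁻¹⁸ W
In dBm: 10 log₁₀(3.49×10⁻¹⁸ / 10⁻³) = −144.6 dBm

−144.6 dBm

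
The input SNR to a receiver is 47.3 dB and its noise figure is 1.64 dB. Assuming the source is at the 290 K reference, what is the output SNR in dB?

By definition F = SNR_in/SNR_out, so in dB: SNR_out = SNR_in − NF
SNR_out = 47.3 − 1.64 = 45.66 dB

45.66 dB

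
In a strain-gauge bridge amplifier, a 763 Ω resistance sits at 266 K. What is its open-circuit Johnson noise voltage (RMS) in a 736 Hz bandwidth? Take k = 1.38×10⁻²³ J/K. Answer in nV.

V_n = √(4kTRB)
4kTRB = 4 × 1.38×10⁻²³ × 266 × 7.63×10² × 7.36×10² = 8.25×10⁻¹⁵ V²
V_n = √(8.25×10⁻¹⁵) = 9.08×10⁻⁸ V = 90.8 nV

90.8 nV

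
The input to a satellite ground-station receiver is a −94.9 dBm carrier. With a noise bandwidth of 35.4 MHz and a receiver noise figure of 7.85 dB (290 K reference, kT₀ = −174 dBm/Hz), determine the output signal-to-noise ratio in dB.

Noise floor: N = −174 + 10 log₁₀(B) + NF
10 log₁₀(3.54×10⁷) = 75.49 dB
N = −174 + 75.49 + 7.85 = −90.66 dBm
SNR = P_sig − N = −94.9 − (−90.66) = −4.24 dB → −4.2 dB

−4.2 dB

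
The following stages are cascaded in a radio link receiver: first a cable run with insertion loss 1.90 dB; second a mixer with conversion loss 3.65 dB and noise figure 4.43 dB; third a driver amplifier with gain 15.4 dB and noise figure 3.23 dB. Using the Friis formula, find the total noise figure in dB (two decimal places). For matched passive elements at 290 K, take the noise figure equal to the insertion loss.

9.17 dB

Convert to linear (a loss of L dB is a gain of −L dB): F_i = 10^(NF_i/10), G_i = 10^(G_i,dB/10)
  Stage 1: F_1 = 10^(1.90/10) = 1.549, G_1 = 10^(−1.90/10) = 0.6457
  Stage 2: F_2 = 10^(4.43/10) = 2.773, G_2 = 10^(−3.65/10) = 0.4315
  Stage 3: F_3 = 10^(3.23/10) = 2.104, G_3 = 10^(15.4/10) = 34.67
Friis cascade:
  F = 1.549 + (2.773 − 1)/0.6457 + (2.104 − 1)/0.2786 = 8.257
NF = 10 log₁₀(8.257) = 9.17 dB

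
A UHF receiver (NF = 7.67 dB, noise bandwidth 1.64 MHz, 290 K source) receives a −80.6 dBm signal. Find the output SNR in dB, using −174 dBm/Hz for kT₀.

Noise floor: N = −174 + 10 log₁₀(B) + NF
10 log₁₀(1.64×10⁶) = 62.15 dB
N = −174 + 62.15 + 7.67 = −104.18 dBm
SNR = P_sig − N = −80.6 − (−104.18) = 23.58 dB → 23.6 dB

23.6 dB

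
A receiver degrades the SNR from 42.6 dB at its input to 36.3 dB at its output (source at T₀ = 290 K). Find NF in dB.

NF (dB) = SNR_in(dB) − SNR_out(dB) when the source is at T₀
NF = 42.6 − 36.3 = 6.3 dB

6.3 dB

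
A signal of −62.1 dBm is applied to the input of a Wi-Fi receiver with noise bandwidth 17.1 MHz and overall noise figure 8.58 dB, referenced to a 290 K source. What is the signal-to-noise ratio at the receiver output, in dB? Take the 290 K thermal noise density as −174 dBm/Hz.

31.0 dB

Noise floor: N = −174 + 10 log₁₀(B) + NF
10 log₁₀(1.71×10⁷) = 72.33 dB
N = −174 + 72.33 + 8.58 = −93.09 dBm
SNR = P_sig − N = −62.1 − (−93.09) = 30.99 dB → 31.0 dB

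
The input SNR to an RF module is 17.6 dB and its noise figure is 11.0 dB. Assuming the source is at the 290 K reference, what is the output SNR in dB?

By definition F = SNR_in/SNR_out, so in dB: SNR_out = SNR_in − NF
SNR_out = 17.6 − 11.0 = 6.6 dB

6.6 dB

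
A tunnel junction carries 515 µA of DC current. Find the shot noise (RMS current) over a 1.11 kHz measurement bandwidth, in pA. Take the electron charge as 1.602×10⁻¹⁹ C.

I_n = √(2qI·B)
2qI·B = 2 × 1.602×10⁻¹⁹ × 5.15×10⁻⁴ × 1.11×10³ = 1.83×10⁻¹⁹ A²
I_n = √(1.83×10⁻¹⁹) = 4.28×10⁻¹⁰ A = 428 pA

428 pA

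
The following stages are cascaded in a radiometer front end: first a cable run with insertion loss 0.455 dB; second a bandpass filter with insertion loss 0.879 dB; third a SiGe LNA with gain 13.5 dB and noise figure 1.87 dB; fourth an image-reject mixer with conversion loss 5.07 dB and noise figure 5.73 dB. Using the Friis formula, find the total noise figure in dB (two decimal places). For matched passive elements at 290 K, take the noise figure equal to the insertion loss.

3.54 dB

Convert to linear (a loss of L dB is a gain of −L dB): F_i = 10^(NF_i/10), G_i = 10^(G_i,dB/10)
  Stage 1: F_1 = 10^(0.455/10) = 1.110, G_1 = 10^(−0.455/10) = 0.9005
  Stage 2: F_2 = 10^(0.879/10) = 1.224, G_2 = 10^(−0.879/10) = 0.8168
  Stage 3: F_3 = 10^(1.87/10) = 1.538, G_3 = 10^(13.5/10) = 22.39
  Stage 4: F_4 = 10^(5.73/10) = 3.741, G_4 = 10^(−5.07/10) = 0.3112
Friis cascade:
  F = 1.110 + (1.224 − 1)/0.9005 + (1.538 − 1)/0.7355 + (3.741 − 1)/16.47 = 2.258
NF = 10 log₁₀(2.258) = 3.54 dB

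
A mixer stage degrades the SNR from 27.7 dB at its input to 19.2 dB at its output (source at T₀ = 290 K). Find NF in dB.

NF (dB) = SNR_in(dB) − SNR_out(dB) when the source is at T₀
NF = 27.7 − 19.2 = 8.5 dB

8.5 dB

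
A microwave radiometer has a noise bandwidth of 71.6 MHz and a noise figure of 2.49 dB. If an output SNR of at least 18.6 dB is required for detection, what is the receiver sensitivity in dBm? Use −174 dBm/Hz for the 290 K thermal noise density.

−74.4 dBm

Sensitivity = −174 + 10 log₁₀(B) + NF + SNR_min
= −174 + 78.55 + 2.49 + 18.6
= −74.36 dBm → −74.4 dBm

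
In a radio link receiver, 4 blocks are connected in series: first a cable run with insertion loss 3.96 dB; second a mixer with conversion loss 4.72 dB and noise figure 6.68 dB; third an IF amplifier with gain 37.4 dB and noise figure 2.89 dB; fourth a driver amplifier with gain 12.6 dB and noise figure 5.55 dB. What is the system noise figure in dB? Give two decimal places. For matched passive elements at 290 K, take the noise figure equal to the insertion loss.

Convert to linear (a loss of L dB is a gain of −L dB): F_i = 10^(NF_i/10), G_i = 10^(G_i,dB/10)
  Stage 1: F_1 = 10^(3.96/10) = 2.489, G_1 = 10^(−3.96/10) = 0.4018
  Stage 2: F_2 = 10^(6.68/10) = 4.656, G_2 = 10^(−4.72/10) = 0.3373
  Stage 3: F_3 = 10^(2.89/10) = 1.945, G_3 = 10^(37.4/10) = 5495
  Stage 4: F_4 = 10^(5.55/10) = 3.589, G_4 = 10^(12.6/10) = 18.20
Friis cascade:
  F = 2.489 + (4.656 − 1)/0.4018 + (1.945 − 1)/0.1355 + (3.589 − 1)/744.7 = 18.57
NF = 10 log₁₀(18.57) = 12.69 dB

12.69 dB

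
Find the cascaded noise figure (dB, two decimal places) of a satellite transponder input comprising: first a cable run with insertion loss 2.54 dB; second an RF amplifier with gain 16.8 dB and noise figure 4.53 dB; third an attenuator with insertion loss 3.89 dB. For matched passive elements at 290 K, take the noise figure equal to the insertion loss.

7.12 dB

Convert to linear (a loss of L dB is a gain of −L dB): F_i = 10^(NF_i/10), G_i = 10^(G_i,dB/10)
  Stage 1: F_1 = 10^(2.54/10) = 1.795, G_1 = 10^(−2.54/10) = 0.5572
  Stage 2: F_2 = 10^(4.53/10) = 2.838, G_2 = 10^(16.8/10) = 47.86
  Stage 3: F_3 = 10^(3.89/10) = 2.449, G_3 = 10^(−3.89/10) = 0.4083
Friis cascade:
  F = 1.795 + (2.838 − 1)/0.5572 + (2.449 − 1)/26.67 = 5.148
NF = 10 log₁₀(5.148) = 7.12 dB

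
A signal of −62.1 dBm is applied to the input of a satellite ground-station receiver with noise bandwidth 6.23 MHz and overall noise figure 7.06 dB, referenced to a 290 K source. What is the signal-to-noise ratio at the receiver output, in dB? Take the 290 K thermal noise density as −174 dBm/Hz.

Noise floor: N = −174 + 10 log₁₀(B) + NF
10 log₁₀(6.23×10⁶) = 67.94 dB
N = −174 + 67.94 + 7.06 = −99.00 dBm
SNR = P_sig − N = −62.1 − (−99.00) = 36.90 dB → 36.9 dB

36.9 dB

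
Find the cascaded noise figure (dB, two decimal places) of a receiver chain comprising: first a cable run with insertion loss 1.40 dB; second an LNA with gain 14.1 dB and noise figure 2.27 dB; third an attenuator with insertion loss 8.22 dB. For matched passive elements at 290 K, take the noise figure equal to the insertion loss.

4.20 dB

Convert to linear (a loss of L dB is a gain of −L dB): F_i = 10^(NF_i/10), G_i = 10^(G_i,dB/10)
  Stage 1: F_1 = 10^(1.40/10) = 1.380, G_1 = 10^(−1.40/10) = 0.7244
  Stage 2: F_2 = 10^(2.27/10) = 1.687, G_2 = 10^(14.1/10) = 25.70
  Stage 3: F_3 = 10^(8.22/10) = 6.637, G_3 = 10^(−8.22/10) = 0.1507
Friis cascade:
  F = 1.380 + (1.687 − 1)/0.7244 + (6.637 − 1)/18.62 = 2.631
NF = 10 log₁₀(2.631) = 4.20 dB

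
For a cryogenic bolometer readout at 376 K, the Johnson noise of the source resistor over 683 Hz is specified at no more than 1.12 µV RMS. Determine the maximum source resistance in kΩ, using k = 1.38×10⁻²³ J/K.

88.5 kΩ

Johnson–Nyquist: V_n = √(4kTRB) ⇒ R = V_n² / (4kTB)
4kTB = 4 × 1.38×10⁻²³ × 376 × 6.83×10² = 1.42×10⁻¹⁷
R = (1.12×10⁻⁶)² / 1.42×10⁻¹⁷ = 8.85×10⁴ Ω = 88.5 kΩ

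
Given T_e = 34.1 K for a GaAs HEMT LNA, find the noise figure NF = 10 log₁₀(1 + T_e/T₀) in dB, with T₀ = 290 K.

F = 1 + T_e/T₀ = 1 + 34.1/290 = 1.11759
NF = 10 log₁₀(1.11759) = 0.483 dB

0.483 dB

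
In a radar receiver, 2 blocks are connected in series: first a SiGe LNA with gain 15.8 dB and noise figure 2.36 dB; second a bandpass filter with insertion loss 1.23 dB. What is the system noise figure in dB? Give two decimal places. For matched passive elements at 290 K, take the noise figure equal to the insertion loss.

Convert to linear (a loss of L dB is a gain of −L dB): F_i = 10^(NF_i/10), G_i = 10^(G_i,dB/10)
  Stage 1: F_1 = 10^(2.36/10) = 1.722, G_1 = 10^(15.8/10) = 38.02
  Stage 2: F_2 = 10^(1.23/10) = 1.327, G_2 = 10^(−1.23/10) = 0.7534
Friis cascade:
  F = 1.722 + (1.327 − 1)/38.02 = 1.730
NF = 10 log₁₀(1.730) = 2.38 dB

2.38 dB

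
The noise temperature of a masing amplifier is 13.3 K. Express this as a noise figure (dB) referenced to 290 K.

F = 1 + T_e/T₀ = 1 + 13.3/290 = 1.04586
NF = 10 log₁₀(1.04586) = 0.195 dB

0.195 dB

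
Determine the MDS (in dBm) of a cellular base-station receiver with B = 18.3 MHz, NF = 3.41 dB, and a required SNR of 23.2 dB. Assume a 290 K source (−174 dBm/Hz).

Sensitivity = −174 + 10 log₁₀(B) + NF + SNR_min
= −174 + 72.62 + 3.41 + 23.2
= −74.77 dBm → −74.8 dBm

−74.8 dBm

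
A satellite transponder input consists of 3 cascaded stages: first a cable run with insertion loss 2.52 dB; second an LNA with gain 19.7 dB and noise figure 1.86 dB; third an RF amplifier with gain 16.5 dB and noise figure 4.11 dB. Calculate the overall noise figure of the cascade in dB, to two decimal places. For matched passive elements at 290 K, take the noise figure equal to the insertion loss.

4.43 dB

Convert to linear (a loss of L dB is a gain of −L dB): F_i = 10^(NF_i/10), G_i = 10^(G_i,dB/10)
  Stage 1: F_1 = 10^(2.52/10) = 1.786, G_1 = 10^(−2.52/10) = 0.5598
  Stage 2: F_2 = 10^(1.86/10) = 1.535, G_2 = 10^(19.7/10) = 93.33
  Stage 3: F_3 = 10^(4.11/10) = 2.576, G_3 = 10^(16.5/10) = 44.67
Friis cascade:
  F = 1.786 + (1.535 − 1)/0.5598 + (2.576 − 1)/52.24 = 2.772
NF = 10 log₁₀(2.772) = 4.43 dB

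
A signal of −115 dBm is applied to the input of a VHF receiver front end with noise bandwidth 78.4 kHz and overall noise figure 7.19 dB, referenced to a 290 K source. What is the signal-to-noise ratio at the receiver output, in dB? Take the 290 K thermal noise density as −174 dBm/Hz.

2.9 dB

Noise floor: N = −174 + 10 log₁₀(B) + NF
10 log₁₀(7.84×10⁴) = 48.94 dB
N = −174 + 48.94 + 7.19 = −117.87 dBm
SNR = P_sig − N = −115 − (−117.87) = 2.87 dB → 2.9 dB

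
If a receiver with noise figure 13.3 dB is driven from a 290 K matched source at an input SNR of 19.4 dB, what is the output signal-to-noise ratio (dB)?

6.1 dB

By definition F = SNR_in/SNR_out, so in dB: SNR_out = SNR_in − NF
SNR_out = 19.4 − 13.3 = 6.1 dB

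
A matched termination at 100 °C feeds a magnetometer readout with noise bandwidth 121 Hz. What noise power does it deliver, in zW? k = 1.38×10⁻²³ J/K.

623 zW

T = 100 °C + 273.15 = 373.15 K
P_n = kTB = 1.38×10⁻²³ × 373.15 × 1.21×10² = 6.23×10⁻¹⁹ W = 623 zW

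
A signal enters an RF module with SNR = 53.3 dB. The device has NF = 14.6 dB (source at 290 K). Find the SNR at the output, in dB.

38.7 dB

By definition F = SNR_in/SNR_out, so in dB: SNR_out = SNR_in − NF
SNR_out = 53.3 − 14.6 = 38.7 dB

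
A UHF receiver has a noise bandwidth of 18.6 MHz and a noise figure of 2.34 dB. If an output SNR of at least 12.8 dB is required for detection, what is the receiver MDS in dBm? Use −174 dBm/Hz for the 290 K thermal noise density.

Sensitivity = −174 + 10 log₁₀(B) + NF + SNR_min
= −174 + 72.7 + 2.34 + 12.8
= −86.16 dBm → −86.2 dBm

−86.2 dBm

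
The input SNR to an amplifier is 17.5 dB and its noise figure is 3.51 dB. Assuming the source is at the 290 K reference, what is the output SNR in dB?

13.99 dB

By definition F = SNR_in/SNR_out, so in dB: SNR_out = SNR_in − NF
SNR_out = 17.5 − 3.51 = 13.99 dB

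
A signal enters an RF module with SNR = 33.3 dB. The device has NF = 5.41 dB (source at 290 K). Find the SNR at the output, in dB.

By definition F = SNR_in/SNR_out, so in dB: SNR_out = SNR_in − NF
SNR_out = 33.3 − 5.41 = 27.89 dB

27.89 dB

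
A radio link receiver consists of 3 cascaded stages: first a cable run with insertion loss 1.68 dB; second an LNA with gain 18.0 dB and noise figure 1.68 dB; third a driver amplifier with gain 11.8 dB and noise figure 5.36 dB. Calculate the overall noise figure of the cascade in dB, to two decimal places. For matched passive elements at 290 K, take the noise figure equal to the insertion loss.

3.47 dB

Convert to linear (a loss of L dB is a gain of −L dB): F_i = 10^(NF_i/10), G_i = 10^(G_i,dB/10)
  Stage 1: F_1 = 10^(1.68/10) = 1.472, G_1 = 10^(−1.68/10) = 0.6792
  Stage 2: F_2 = 10^(1.68/10) = 1.472, G_2 = 10^(18.0/10) = 63.10
  Stage 3: F_3 = 10^(5.36/10) = 3.436, G_3 = 10^(11.8/10) = 15.14
Friis cascade:
  F = 1.472 + (1.472 − 1)/0.6792 + (3.436 − 1)/42.85 = 2.225
NF = 10 log₁₀(2.225) = 3.47 dB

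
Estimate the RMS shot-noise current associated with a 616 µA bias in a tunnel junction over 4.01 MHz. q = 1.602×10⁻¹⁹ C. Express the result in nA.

28.1 nA

I_n = √(2qI·B)
2qI·B = 2 × 1.602×10⁻¹⁹ × 6.16×10⁻⁴ × 4.01×10⁶ = 7.91×10⁻¹⁶ A²
I_n = √(7.91×10⁻¹⁶) = 2.81×10⁻⁸ A = 28.1 nA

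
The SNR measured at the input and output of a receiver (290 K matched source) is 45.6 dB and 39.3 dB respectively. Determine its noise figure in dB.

NF (dB) = SNR_in(dB) − SNR_out(dB) when the source is at T₀
NF = 45.6 − 39.3 = 6.3 dB

6.3 dB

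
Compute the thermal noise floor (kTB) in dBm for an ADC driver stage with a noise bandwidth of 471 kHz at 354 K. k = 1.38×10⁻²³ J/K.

−116.4 dBm

P_n = kTB = 1.38×10⁻²³ × 354 × 4.71×10⁵ = 2.30×10⁻¹⁵ W
In dBm: 10 log₁₀(2.30×10⁻¹⁵ / 10⁻³) = −116.4 dBm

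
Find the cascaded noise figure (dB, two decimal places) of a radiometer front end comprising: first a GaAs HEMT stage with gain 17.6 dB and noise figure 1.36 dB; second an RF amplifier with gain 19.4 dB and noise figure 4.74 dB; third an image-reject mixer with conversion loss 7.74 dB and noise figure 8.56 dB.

Convert to linear (a loss of L dB is a gain of −L dB): F_i = 10^(NF_i/10), G_i = 10^(G_i,dB/10)
  Stage 1: F_1 = 10^(1.36/10) = 1.368, G_1 = 10^(17.6/10) = 57.54
  Stage 2: F_2 = 10^(4.74/10) = 2.979, G_2 = 10^(19.4/10) = 87.10
  Stage 3: F_3 = 10^(8.56/10) = 7.178, G_3 = 10^(−7.74/10) = 0.1683
Friis cascade:
  F = 1.368 + (2.979 − 1)/57.54 + (7.178 − 1)/5012 = 1.403
NF = 10 log₁₀(1.403) = 1.47 dB

1.47 dB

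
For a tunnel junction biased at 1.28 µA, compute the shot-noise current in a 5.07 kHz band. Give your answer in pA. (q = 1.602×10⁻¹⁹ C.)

45.6 pA

I_n = √(2qI·B)
2qI·B = 2 × 1.602×10⁻¹⁹ × 1.28×10⁻⁶ × 5.07×10³ = 2.08×10⁻²¹ A²
I_n = √(2.08×10⁻²¹) = 4.56×10⁻¹¹ A = 45.6 pA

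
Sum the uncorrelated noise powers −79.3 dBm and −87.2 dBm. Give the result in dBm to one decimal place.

−78.6 dBm

Convert to linear, add, convert back:
P₁ = 1.17×10⁻¹¹ W, P₂ = 1.91×10⁻¹² W
P_tot = 1.37×10⁻¹¹ W → 10 log₁₀(P_tot / 10⁻³) = −78.6 dBm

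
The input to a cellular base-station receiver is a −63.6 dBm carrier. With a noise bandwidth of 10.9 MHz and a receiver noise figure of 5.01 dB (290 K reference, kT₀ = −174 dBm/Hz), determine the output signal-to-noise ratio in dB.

Noise floor: N = −174 + 10 log₁₀(B) + NF
10 log₁₀(1.09×10⁷) = 70.37 dB
N = −174 + 70.37 + 5.01 = −98.62 dBm
SNR = P_sig − N = −63.6 − (−98.62) = 35.02 dB → 35.0 dB

35.0 dB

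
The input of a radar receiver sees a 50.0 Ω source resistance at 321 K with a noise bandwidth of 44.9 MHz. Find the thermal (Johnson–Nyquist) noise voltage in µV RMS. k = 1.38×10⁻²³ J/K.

6.31 µV

V_n = √(4kTRB)
4kTRB = 4 × 1.38×10⁻²³ × 321 × 5.00×10¹ × 4.49×10⁷ = 3.98×10⁻¹¹ V²
V_n = √(3.98×10⁻¹¹) = 6.31×10⁻⁶ V = 6.31 µV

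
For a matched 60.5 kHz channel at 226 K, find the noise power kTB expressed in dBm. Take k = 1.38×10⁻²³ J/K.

−127.2 dBm

P_n = kTB = 1.38×10⁻²³ × 226 × 6.05×10⁴ = 1.89×10⁻¹⁶ W
In dBm: 10 log₁₀(1.89×10⁻¹⁶ / 10⁻³) = −127.2 dBm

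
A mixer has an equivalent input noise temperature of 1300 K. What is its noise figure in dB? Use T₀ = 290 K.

F = 1 + T_e/T₀ = 1 + 1300/290 = 5.48276
NF = 10 log₁₀(5.48276) = 7.39 dB

7.39 dB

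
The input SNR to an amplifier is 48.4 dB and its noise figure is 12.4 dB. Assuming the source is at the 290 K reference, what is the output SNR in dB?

By definition F = SNR_in/SNR_out, so in dB: SNR_out = SNR_in − NF
SNR_out = 48.4 − 12.4 = 36.0 dB

36.0 dB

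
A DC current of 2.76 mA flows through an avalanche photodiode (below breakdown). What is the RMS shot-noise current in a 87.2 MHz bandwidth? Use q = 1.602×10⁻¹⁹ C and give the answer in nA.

I_n = √(2qI·B)
2qI·B = 2 × 1.602×10⁻¹⁹ × 2.76×10⁻³ × 8.72×10⁷ = 7.71×10⁻¹⁴ A²
I_n = √(7.71×10⁻¹⁴) = 2.78×10⁻⁷ A = 278 nA

278 nA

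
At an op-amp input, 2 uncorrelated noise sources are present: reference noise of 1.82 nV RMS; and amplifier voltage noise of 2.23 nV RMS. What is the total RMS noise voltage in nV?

Uncorrelated sources add in power (mean-square): V_tot = √(ΣV_i²)
V_tot = √[(1.82×10⁻⁹)² + (2.23×10⁻⁹)²] = 2.88×10⁻⁹ V = 2.88 nV

2.88 nV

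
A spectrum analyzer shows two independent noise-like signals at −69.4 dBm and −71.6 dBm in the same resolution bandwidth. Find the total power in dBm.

Convert to linear, add, convert back:
P₁ = 1.15×10⁻¹⁰ W, P₂ = 6.92×10⁻¹¹ W
P_tot = 1.84×10⁻¹⁰ W → 10 log₁₀(P_tot / 10⁻³) = −67.4 dBm

−67.4 dBm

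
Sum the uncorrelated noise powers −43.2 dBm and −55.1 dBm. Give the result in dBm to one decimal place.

−42.9 dBm

Convert to linear, add, convert back:
P₁ = 4.79×10⁻⁸ W, P₂ = 3.09×10⁻⁹ W
P_tot = 5.10×10⁻⁸ W → 10 log₁₀(P_tot / 10⁻³) = −42.9 dBm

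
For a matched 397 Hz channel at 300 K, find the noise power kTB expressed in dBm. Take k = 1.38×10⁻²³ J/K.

P_n = kTB = 1.38×10⁻²³ × 300 × 3.97×10² = 1.64×10⁻¹⁸ W
In dBm: 10 log₁₀(1.64×10⁻¹⁸ / 10⁻³) = −147.8 dBm

−147.8 dBm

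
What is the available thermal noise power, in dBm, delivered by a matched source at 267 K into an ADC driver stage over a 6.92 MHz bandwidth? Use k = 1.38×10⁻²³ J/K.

−105.9 dBm

P_n = kTB = 1.38×10⁻²³ × 267 × 6.92×10⁶ = 2.55×10⁻¹⁴ W
In dBm: 10 log₁₀(2.55×10⁻¹⁴ / 10⁻³) = −105.9 dBm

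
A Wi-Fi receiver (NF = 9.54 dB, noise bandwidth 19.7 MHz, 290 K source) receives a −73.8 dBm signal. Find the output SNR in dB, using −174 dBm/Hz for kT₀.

17.7 dB

Noise floor: N = −174 + 10 log₁₀(B) + NF
10 log₁₀(1.97×10⁷) = 72.94 dB
N = −174 + 72.94 + 9.54 = −91.52 dBm
SNR = P_sig − N = −73.8 − (−91.52) = 17.72 dB → 17.7 dB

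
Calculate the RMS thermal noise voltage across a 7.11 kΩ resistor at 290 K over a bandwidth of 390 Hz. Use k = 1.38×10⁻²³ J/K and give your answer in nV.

V_n = √(4kTRB)
4kTRB = 4 × 1.38×10⁻²³ × 290 × 7.11×10³ × 3.90×10² = 4.44×10⁻¹⁴ V²
V_n = √(4.44×10⁻¹⁴) = 2.11×10⁻⁷ V = 211 nV

211 nV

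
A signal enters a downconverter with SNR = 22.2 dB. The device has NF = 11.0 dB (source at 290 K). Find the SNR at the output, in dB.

11.2 dB

By definition F = SNR_in/SNR_out, so in dB: SNR_out = SNR_in − NF
SNR_out = 22.2 − 11.0 = 11.2 dB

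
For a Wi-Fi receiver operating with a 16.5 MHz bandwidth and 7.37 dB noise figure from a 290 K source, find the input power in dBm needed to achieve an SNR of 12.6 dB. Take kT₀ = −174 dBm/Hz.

−81.9 dBm

Sensitivity = −174 + 10 log₁₀(B) + NF + SNR_min
= −174 + 72.17 + 7.37 + 12.6
= −81.86 dBm → −81.9 dBm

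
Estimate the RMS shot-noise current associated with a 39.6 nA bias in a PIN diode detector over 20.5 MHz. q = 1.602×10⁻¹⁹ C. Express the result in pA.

I_n = √(2qI·B)
2qI·B = 2 × 1.602×10⁻¹⁹ × 3.96×10⁻⁸ × 2.05×10⁷ = 2.60×10⁻¹⁹ A²
I_n = √(2.60×10⁻¹⁹) = 5.10×10⁻¹⁰ A = 510 pA

510 pA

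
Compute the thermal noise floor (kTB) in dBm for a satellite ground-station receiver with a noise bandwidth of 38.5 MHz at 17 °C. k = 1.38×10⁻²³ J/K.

−98.1 dBm

T = 17 °C + 273.15 = 290.15 K
P_n = kTB = 1.38×10⁻²³ × 290.15 × 3.85×10⁷ = 1.54×10⁻¹³ W
In dBm: 10 log₁₀(1.54×10⁻¹³ / 10⁻³) = −98.1 dBm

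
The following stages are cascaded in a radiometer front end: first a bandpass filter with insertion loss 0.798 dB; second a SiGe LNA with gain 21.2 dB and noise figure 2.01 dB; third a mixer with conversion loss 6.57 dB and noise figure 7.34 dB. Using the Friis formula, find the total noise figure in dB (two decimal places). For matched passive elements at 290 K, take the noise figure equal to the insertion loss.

Convert to linear (a loss of L dB is a gain of −L dB): F_i = 10^(NF_i/10), G_i = 10^(G_i,dB/10)
  Stage 1: F_1 = 10^(0.798/10) = 1.202, G_1 = 10^(−0.798/10) = 0.8321
  Stage 2: F_2 = 10^(2.01/10) = 1.589, G_2 = 10^(21.2/10) = 131.8
  Stage 3: F_3 = 10^(7.34/10) = 5.420, G_3 = 10^(−6.57/10) = 0.2203
Friis cascade:
  F = 1.202 + (1.589 − 1)/0.8321 + (5.420 − 1)/109.7 = 1.949
NF = 10 log₁₀(1.949) = 2.90 dB

2.90 dB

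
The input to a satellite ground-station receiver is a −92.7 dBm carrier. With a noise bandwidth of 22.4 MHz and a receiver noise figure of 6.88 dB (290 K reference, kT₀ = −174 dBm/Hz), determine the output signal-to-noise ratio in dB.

0.9 dB

Noise floor: N = −174 + 10 log₁₀(B) + NF
10 log₁₀(2.24×10⁷) = 73.5 dB
N = −174 + 73.5 + 6.88 = −93.62 dBm
SNR = P_sig − N = −92.7 − (−93.62) = 0.92 dB → 0.9 dB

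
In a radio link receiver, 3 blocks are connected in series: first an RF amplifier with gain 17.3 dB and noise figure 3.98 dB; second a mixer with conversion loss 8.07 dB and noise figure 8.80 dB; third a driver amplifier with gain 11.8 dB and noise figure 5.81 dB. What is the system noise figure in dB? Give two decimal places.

Convert to linear (a loss of L dB is a gain of −L dB): F_i = 10^(NF_i/10), G_i = 10^(G_i,dB/10)
  Stage 1: F_1 = 10^(3.98/10) = 2.500, G_1 = 10^(17.3/10) = 53.70
  Stage 2: F_2 = 10^(8.80/10) = 7.586, G_2 = 10^(−8.07/10) = 0.1560
  Stage 3: F_3 = 10^(5.81/10) = 3.811, G_3 = 10^(11.8/10) = 15.14
Friis cascade:
  F = 2.500 + (7.586 − 1)/53.70 + (3.811 − 1)/8.375 = 2.959
NF = 10 log₁₀(2.959) = 4.71 dB

4.71 dB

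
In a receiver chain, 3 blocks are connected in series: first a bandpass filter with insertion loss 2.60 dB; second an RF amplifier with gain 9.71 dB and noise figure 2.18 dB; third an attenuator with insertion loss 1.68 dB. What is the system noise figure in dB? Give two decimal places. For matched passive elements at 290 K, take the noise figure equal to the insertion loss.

4.91 dB

Convert to linear (a loss of L dB is a gain of −L dB): F_i = 10^(NF_i/10), G_i = 10^(G_i,dB/10)
  Stage 1: F_1 = 10^(2.60/10) = 1.820, G_1 = 10^(−2.60/10) = 0.5495
  Stage 2: F_2 = 10^(2.18/10) = 1.652, G_2 = 10^(9.71/10) = 9.354
  Stage 3: F_3 = 10^(1.68/10) = 1.472, G_3 = 10^(−1.68/10) = 0.6792
Friis cascade:
  F = 1.820 + (1.652 − 1)/0.5495 + (1.472 − 1)/5.140 = 3.098
NF = 10 log₁₀(3.098) = 4.91 dB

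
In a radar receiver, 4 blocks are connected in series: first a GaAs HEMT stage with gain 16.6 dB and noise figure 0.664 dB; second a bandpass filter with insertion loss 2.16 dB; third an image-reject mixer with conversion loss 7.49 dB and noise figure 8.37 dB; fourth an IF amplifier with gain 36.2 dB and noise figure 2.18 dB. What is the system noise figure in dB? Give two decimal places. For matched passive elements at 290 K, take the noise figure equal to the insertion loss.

Convert to linear (a loss of L dB is a gain of −L dB): F_i = 10^(NF_i/10), G_i = 10^(G_i,dB/10)
  Stage 1: F_1 = 10^(0.664/10) = 1.165, G_1 = 10^(16.6/10) = 45.71
  Stage 2: F_2 = 10^(2.16/10) = 1.644, G_2 = 10^(−2.16/10) = 0.6081
  Stage 3: F_3 = 10^(8.37/10) = 6.871, G_3 = 10^(−7.49/10) = 0.1782
  Stage 4: F_4 = 10^(2.18/10) = 1.652, G_4 = 10^(36.2/10) = 4169
Friis cascade:
  F = 1.165 + (1.644 − 1)/45.71 + (6.871 − 1)/27.80 + (1.652 − 1)/4.955 = 1.522
NF = 10 log₁₀(1.522) = 1.82 dB

1.82 dB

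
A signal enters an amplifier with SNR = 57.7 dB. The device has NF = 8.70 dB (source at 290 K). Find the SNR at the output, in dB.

49.00 dB

By definition F = SNR_in/SNR_out, so in dB: SNR_out = SNR_in − NF
SNR_out = 57.7 − 8.70 = 49.00 dB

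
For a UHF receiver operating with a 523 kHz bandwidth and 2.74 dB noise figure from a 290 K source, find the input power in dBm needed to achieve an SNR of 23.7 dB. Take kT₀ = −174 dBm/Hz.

Sensitivity = −174 + 10 log₁₀(B) + NF + SNR_min
= −174 + 57.19 + 2.74 + 23.7
= −90.37 dBm → −90.4 dBm

−90.4 dBm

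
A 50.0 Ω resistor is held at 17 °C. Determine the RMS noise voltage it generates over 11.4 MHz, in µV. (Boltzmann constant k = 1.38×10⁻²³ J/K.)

3.02 µV

T = 17 °C + 273.15 = 290.15 K
V_n = √(4kTRB)
4kTRB = 4 × 1.38×10⁻²³ × 290.15 × 5.00×10¹ × 1.14×10⁷ = 9.13×10⁻¹² V²
V_n = √(9.13×10⁻¹²) = 3.02×10⁻⁶ V = 3.02 µV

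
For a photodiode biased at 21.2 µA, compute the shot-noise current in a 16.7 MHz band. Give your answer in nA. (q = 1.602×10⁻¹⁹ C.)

I_n = √(2qI·B)
2qI·B = 2 × 1.602×10⁻¹⁹ × 2.12×10⁻⁵ × 1.67×10⁷ = 1.13×10⁻¹⁶ A²
I_n = √(1.13×10⁻¹⁶) = 1.07×10⁻⁸ A = 10.7 nA

10.7 nA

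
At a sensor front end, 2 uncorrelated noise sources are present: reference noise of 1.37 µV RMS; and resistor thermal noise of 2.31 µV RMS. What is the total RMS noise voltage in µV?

2.69 µV

Uncorrelated sources add in power (mean-square): V_tot = √(ΣV_i²)
V_tot = √[(1.37×10⁻⁶)² + (2.31×10⁻⁶)²] = 2.69×10⁻⁶ V = 2.69 µV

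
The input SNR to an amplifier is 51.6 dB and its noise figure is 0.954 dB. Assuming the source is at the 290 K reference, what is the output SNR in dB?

By definition F = SNR_in/SNR_out, so in dB: SNR_out = SNR_in − NF
SNR_out = 51.6 − 0.954 = 50.646 dB

50.646 dB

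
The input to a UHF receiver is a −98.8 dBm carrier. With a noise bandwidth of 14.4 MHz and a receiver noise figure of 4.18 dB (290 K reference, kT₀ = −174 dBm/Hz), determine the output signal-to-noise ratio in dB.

−0.6 dB

Noise floor: N = −174 + 10 log₁₀(B) + NF
10 log₁₀(1.44×10⁷) = 71.58 dB
N = −174 + 71.58 + 4.18 = −98.24 dBm
SNR = P_sig − N = −98.8 − (−98.24) = −0.56 dB → −0.6 dB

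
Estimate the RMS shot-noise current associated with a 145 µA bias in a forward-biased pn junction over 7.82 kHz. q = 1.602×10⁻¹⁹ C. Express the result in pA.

I_n = √(2qI·B)
2qI·B = 2 × 1.602×10⁻¹⁹ × 1.45×10⁻⁴ × 7.82×10³ = 3.63×10⁻¹⁹ A²
I_n = √(3.63×10⁻¹⁹) = 6.03×10⁻¹⁰ A = 603 pA

603 pA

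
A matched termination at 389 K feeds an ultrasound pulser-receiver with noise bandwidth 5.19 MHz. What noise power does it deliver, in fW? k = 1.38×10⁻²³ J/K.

27.9 fW

P_n = kTB = 1.38×10⁻²³ × 389 × 5.19×10⁶ = 2.79×10⁻¹⁴ W = 27.9 fW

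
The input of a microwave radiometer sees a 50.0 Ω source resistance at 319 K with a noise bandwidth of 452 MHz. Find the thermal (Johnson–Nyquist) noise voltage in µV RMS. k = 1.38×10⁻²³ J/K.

V_n = √(4kTRB)
4kTRB = 4 × 1.38×10⁻²³ × 319 × 5.00×10¹ × 4.52×10⁸ = 3.98×10⁻¹⁰ V²
V_n = √(3.98×10⁻¹⁰) = 1.99×10⁻⁵ V = 19.9 µV

19.9 µV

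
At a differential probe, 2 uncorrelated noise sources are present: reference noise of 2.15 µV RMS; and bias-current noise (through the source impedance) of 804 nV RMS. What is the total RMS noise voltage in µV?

2.30 µV

Uncorrelated sources add in power (mean-square): V_tot = √(ΣV_i²)
V_tot = √[(2.15×10⁻⁶)² + (8.04×10⁻⁷)²] = 2.30×10⁻⁶ V = 2.30 µV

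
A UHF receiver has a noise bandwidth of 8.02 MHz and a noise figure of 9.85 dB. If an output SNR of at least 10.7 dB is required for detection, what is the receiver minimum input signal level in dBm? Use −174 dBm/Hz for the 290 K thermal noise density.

−84.4 dBm

Sensitivity = −174 + 10 log₁₀(B) + NF + SNR_min
= −174 + 69.04 + 9.85 + 10.7
= −84.41 dBm → −84.4 dBm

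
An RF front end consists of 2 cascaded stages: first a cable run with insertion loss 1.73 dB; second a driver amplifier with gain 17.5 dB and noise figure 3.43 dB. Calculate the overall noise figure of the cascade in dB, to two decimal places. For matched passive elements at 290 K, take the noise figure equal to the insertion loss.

5.16 dB

Convert to linear (a loss of L dB is a gain of −L dB): F_i = 10^(NF_i/10), G_i = 10^(G_i,dB/10)
  Stage 1: F_1 = 10^(1.73/10) = 1.489, G_1 = 10^(−1.73/10) = 0.6714
  Stage 2: F_2 = 10^(3.43/10) = 2.203, G_2 = 10^(17.5/10) = 56.23
Friis cascade:
  F = 1.489 + (2.203 − 1)/0.6714 = 3.281
NF = 10 log₁₀(3.281) = 5.16 dB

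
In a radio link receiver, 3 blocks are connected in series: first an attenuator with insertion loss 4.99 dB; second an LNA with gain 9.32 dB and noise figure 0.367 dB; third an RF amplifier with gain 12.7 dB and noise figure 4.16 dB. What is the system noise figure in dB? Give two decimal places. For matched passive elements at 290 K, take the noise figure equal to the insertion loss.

Convert to linear (a loss of L dB is a gain of −L dB): F_i = 10^(NF_i/10), G_i = 10^(G_i,dB/10)
  Stage 1: F_1 = 10^(4.99/10) = 3.155, G_1 = 10^(−4.99/10) = 0.3170
  Stage 2: F_2 = 10^(0.367/10) = 1.088, G_2 = 10^(9.32/10) = 8.551
  Stage 3: F_3 = 10^(4.16/10) = 2.606, G_3 = 10^(12.7/10) = 18.62
Friis cascade:
  F = 3.155 + (1.088 − 1)/0.3170 + (2.606 − 1)/2.710 = 4.026
NF = 10 log₁₀(4.026) = 6.05 dB

6.05 dB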